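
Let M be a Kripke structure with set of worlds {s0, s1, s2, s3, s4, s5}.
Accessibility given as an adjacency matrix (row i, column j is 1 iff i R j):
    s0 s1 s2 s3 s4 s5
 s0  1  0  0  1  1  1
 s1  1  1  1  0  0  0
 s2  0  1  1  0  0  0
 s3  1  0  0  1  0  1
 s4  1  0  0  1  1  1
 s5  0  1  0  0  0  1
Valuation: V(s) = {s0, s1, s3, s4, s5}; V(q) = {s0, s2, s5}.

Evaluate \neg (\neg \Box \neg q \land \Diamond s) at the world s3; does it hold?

No

At s3: \neg \Box \neg q \land \Diamond s is true, so \neg (\neg \Box \neg q \land \Diamond s) is false.
  At s3: \neg \Box \neg q is true, \Diamond s is true, so \neg \Box \neg q \land \Diamond s is true.
    At s3: \Box \neg q is false, so \neg \Box \neg q is true.
      At s3: \Box \neg q requires \neg q at every successor {s0, s3, s5}.
        \neg q fails at s0, so \Box \neg q is false at s3.
    At s3: \Diamond s requires s at some successor in {s0, s3, s5}.
      s holds at s0, so \Diamond s is true at s3.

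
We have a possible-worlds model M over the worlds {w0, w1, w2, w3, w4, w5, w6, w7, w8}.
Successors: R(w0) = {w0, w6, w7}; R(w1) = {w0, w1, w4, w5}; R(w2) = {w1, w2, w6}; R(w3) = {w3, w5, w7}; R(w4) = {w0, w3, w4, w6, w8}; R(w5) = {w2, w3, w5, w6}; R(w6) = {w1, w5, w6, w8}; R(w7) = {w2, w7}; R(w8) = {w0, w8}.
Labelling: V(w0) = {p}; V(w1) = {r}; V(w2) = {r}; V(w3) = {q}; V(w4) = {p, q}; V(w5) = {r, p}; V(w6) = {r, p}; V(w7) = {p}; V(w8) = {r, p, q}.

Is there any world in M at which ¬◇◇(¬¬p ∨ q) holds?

Recall that ◇ψ holds at a world iff ψ holds at some accessible world.
Let φ = ¬◇◇(¬¬p ∨ q). Evaluate φ at each world:
  w0 (successors {w0, w6, w7}): φ is false.
  w1 (successors {w0, w1, w4, w5}): φ is false.
  w2 (successors {w1, w2, w6}): φ is false.
  w3 (successors {w3, w5, w7}): φ is false.
  w4 (successors {w0, w3, w4, w6, w8}): φ is false.
  w5 (successors {w2, w3, w5, w6}): φ is false.
  w6 (successors {w1, w5, w6, w8}): φ is false.
  w7 (successors {w2, w7}): φ is false.
  w8 (successors {w0, w8}): φ is false.
For instance, at w6:
  At w6: ◇◇(¬¬p ∨ q) is true, so ¬◇◇(¬¬p ∨ q) is false.
    At w6: ◇◇(¬¬p ∨ q) requires ◇(¬¬p ∨ q) at some successor in {w1, w5, w6, w8}.
      ◇(¬¬p ∨ q) holds at w1, so ◇◇(¬¬p ∨ q) is true at w6.

No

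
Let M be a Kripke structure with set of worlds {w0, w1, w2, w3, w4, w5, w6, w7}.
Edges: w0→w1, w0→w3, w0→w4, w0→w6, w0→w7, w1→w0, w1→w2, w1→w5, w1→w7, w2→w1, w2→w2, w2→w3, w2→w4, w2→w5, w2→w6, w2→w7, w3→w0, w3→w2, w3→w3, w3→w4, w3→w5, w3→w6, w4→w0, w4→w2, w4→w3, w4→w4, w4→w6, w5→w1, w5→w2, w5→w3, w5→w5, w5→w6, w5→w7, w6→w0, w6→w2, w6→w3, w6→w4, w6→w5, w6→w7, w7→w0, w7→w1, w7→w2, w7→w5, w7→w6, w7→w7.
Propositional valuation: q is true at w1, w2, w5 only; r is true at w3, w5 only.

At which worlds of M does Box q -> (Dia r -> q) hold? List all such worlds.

w0, w1, w2, w3, w4, w5, w6, w7

Let φ = Box q -> (Dia r -> q). Evaluate φ at each world:
  w0 (successors {w1, w3, w4, w6, w7}): φ is true.
  w1 (successors {w0, w2, w5, w7}): φ is true.
  w2 (successors {w1, w2, w3, w4, w5, w6, w7}): φ is true.
  w3 (successors {w0, w2, w3, w4, w5, w6}): φ is true.
  w4 (successors {w0, w2, w3, w4, w6}): φ is true.
  w5 (successors {w1, w2, w3, w5, w6, w7}): φ is true.
  w6 (successors {w0, w2, w3, w4, w5, w7}): φ is true.
  w7 (successors {w0, w1, w2, w5, w6, w7}): φ is true.
For instance, at w4:
  At w4: Box q is false, Dia r -> q is false, so Box q -> (Dia r -> q) is true.
    At w4: Box q requires q at every successor {w0, w2, w3, w4, w6}.
      q fails at w0, so Box q is false at w4.
    At w4: Dia r is true, q is false, so Dia r -> q is false.
      At w4: Dia r requires r at some successor in {w0, w2, w3, w4, w6}.
        r holds at w3, so Dia r is true at w4.
Satisfying worlds: {w0, w1, w2, w3, w4, w5, w6, w7}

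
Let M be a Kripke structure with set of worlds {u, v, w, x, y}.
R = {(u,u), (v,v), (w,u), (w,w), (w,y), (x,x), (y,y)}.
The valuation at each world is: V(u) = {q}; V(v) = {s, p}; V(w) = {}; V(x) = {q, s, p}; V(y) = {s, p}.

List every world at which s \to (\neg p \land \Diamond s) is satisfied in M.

Let φ = s \to (\neg p \land \Diamond s). Evaluate φ at each world:
  u (successors {u}): φ is true.
  v (successors {v}): φ is false.
  w (successors {u, w, y}): φ is true.
  x (successors {x}): φ is false.
  y (successors {y}): φ is false.
For instance, at v:
  At v: s is true, \neg p \land \Diamond s is false, so s \to (\neg p \land \Diamond s) is false.
    At v: \neg p is false, \Diamond s is true, so \neg p \land \Diamond s is false.
      At v: \Diamond s requires s at some successor in {v}.
        s holds at v, so \Diamond s is true at v.
Satisfying worlds: {u, w}

u, w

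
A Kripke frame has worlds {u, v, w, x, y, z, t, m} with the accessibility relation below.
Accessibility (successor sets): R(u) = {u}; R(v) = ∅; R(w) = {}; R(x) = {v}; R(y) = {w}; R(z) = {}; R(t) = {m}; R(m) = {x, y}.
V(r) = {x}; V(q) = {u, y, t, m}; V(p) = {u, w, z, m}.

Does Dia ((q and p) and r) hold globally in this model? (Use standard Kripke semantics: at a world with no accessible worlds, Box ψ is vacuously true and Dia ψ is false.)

Let φ = Dia ((q and p) and r). Evaluate φ at each world:
  u (successors {u}): φ is false.
  v (successors ∅): φ is false.
  w (successors ∅): φ is false.
  x (successors {v}): φ is false.
  y (successors {w}): φ is false.
  z (successors ∅): φ is false.
  t (successors {m}): φ is false.
  m (successors {x, y}): φ is false.
Detail at u (counterexample):
  At u: Dia ((q and p) and r) requires (q and p) and r at some successor in {u}.
    At u: (q and p) and r is false.
  So Dia ((q and p) and r) is false at u.

No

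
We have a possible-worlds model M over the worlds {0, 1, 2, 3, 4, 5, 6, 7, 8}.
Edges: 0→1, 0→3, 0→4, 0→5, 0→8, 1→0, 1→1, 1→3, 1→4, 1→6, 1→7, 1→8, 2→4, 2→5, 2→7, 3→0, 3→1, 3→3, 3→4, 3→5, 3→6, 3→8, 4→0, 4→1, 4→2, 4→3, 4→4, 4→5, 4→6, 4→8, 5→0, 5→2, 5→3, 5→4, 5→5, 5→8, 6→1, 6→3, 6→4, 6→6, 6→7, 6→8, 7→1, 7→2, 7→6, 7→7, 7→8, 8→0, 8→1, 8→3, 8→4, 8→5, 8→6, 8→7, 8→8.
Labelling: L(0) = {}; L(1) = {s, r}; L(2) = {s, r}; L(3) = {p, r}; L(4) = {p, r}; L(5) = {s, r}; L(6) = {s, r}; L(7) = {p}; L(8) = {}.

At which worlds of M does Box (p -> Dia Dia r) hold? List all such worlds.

Let φ = Box (p -> Dia Dia r). Evaluate φ at each world:
  0 (successors {1, 3, 4, 5, 8}): φ is true.
  1 (successors {0, 1, 3, 4, 6, 7, 8}): φ is true.
  2 (successors {4, 5, 7}): φ is true.
  3 (successors {0, 1, 3, 4, 5, 6, 8}): φ is true.
  4 (successors {0, 1, 2, 3, 4, 5, 6, 8}): φ is true.
  5 (successors {0, 2, 3, 4, 5, 8}): φ is true.
  6 (successors {1, 3, 4, 6, 7, 8}): φ is true.
  7 (successors {1, 2, 6, 7, 8}): φ is true.
  8 (successors {0, 1, 3, 4, 5, 6, 7, 8}): φ is true.
For instance, at 6:
  At 6: Box (p -> Dia Dia r) requires p -> Dia Dia r at every successor {1, 3, 4, 6, 7, 8}.
    At 1: p -> Dia Dia r is true.
    At 3: p -> Dia Dia r is true.
    At 4: p -> Dia Dia r is true.
    At 6: p -> Dia Dia r is true.
    At 7: p -> Dia Dia r is true.
    At 8: p -> Dia Dia r is true.
  So Box (p -> Dia Dia r) is true at 6.
Satisfying worlds: {0, 1, 2, 3, 4, 5, 6, 7, 8}

0, 1, 2, 3, 4, 5, 6, 7, 8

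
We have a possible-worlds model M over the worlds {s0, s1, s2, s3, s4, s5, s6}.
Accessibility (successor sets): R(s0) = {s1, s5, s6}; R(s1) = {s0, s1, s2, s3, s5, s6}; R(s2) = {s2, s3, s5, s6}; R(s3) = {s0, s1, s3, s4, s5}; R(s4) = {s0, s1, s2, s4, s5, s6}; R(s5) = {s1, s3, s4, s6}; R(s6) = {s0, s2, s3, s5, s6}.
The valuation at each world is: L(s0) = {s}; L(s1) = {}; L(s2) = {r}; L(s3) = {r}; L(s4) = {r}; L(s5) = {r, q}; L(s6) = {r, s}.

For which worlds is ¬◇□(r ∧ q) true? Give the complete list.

s0, s1, s2, s3, s4, s5, s6

Let φ = ¬◇□(r ∧ q). Evaluate φ at each world:
  s0 (successors {s1, s5, s6}): φ is true.
  s1 (successors {s0, s1, s2, s3, s5, s6}): φ is true.
  s2 (successors {s2, s3, s5, s6}): φ is true.
  s3 (successors {s0, s1, s3, s4, s5}): φ is true.
  s4 (successors {s0, s1, s2, s4, s5, s6}): φ is true.
  s5 (successors {s1, s3, s4, s6}): φ is true.
  s6 (successors {s0, s2, s3, s5, s6}): φ is true.
For instance, at s3:
  At s3: ◇□(r ∧ q) is false, so ¬◇□(r ∧ q) is true.
    At s3: ◇□(r ∧ q) requires □(r ∧ q) at some successor in {s0, s1, s3, s4, s5}.
      At s0: □(r ∧ q) is false.
      At s1: □(r ∧ q) is false.
      At s3: □(r ∧ q) is false.
      At s4: □(r ∧ q) is false.
      At s5: □(r ∧ q) is false.
    So ◇□(r ∧ q) is false at s3.
Satisfying worlds: {s0, s1, s2, s3, s4, s5, s6}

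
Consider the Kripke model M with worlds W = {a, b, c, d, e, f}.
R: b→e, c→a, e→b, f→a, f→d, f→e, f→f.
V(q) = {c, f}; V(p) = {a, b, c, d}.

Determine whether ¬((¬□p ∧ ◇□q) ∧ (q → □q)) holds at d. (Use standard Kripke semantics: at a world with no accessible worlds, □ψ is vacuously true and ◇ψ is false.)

At d: (¬□p ∧ ◇□q) ∧ (q → □q) is false, so ¬((¬□p ∧ ◇□q) ∧ (q → □q)) is true.
  At d: ¬□p ∧ ◇□q is false, q → □q is true, so (¬□p ∧ ◇□q) ∧ (q → □q) is false.
    At d: ¬□p is false, ◇□q is false, so ¬□p ∧ ◇□q is false.
      At d: □p is true, so ¬□p is false.
      At d: no accessible worlds, so ◇□q is false.
    At d: q is false, □q is true, so q → □q is true.
      At d: no accessible worlds, so □q holds vacuously.

Yes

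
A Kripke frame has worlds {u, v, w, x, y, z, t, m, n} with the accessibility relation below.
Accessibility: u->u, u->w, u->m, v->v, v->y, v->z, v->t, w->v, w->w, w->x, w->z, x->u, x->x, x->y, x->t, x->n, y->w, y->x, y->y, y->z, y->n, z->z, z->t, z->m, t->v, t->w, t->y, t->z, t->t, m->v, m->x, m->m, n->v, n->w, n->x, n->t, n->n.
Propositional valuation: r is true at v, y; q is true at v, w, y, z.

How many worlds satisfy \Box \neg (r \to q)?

Recall that \Box ψ holds at a world iff ψ holds at every accessible world, and \Diamond ψ holds iff ψ holds at some accessible world.
Let φ = \Box \neg (r \to q). Evaluate φ at each world:
  u (successors {u, w, m}): φ is false.
  v (successors {v, y, z, t}): φ is false.
  w (successors {v, w, x, z}): φ is false.
  x (successors {u, x, y, t, n}): φ is false.
  y (successors {w, x, y, z, n}): φ is false.
  z (successors {z, t, m}): φ is false.
  t (successors {v, w, y, z, t}): φ is false.
  m (successors {v, x, m}): φ is false.
  n (successors {v, w, x, t, n}): φ is false.
For instance, at m:
  At m: \Box \neg (r \to q) requires \neg (r \to q) at every successor {v, x, m}.
    \neg (r \to q) fails at v, so \Box \neg (r \to q) is false at m.
Satisfying worlds: none.

0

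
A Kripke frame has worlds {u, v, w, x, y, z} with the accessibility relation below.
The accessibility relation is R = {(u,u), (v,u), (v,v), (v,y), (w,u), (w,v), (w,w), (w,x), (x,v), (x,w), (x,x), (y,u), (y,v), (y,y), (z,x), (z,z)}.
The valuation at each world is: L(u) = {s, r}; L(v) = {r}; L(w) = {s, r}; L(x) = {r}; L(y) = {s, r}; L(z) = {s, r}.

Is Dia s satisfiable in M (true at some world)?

Recall that Dia ψ holds at a world iff ψ holds at some accessible world.
Let φ = Dia s. Evaluate φ at each world:
  u (successors {u}): φ is true.
  v (successors {u, v, y}): φ is true.
  w (successors {u, v, w, x}): φ is true.
  x (successors {v, w, x}): φ is true.
  y (successors {u, v, y}): φ is true.
  z (successors {x, z}): φ is true.
Detail at u (witness):
  At u: Dia s requires s at some successor in {u}.
    s holds at u, so Dia s is true at u.

Yes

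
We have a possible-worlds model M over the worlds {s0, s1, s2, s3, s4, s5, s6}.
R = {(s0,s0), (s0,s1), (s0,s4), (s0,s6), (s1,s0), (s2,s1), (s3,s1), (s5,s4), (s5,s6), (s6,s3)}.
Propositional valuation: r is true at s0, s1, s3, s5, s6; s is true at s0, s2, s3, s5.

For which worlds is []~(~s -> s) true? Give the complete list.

s2, s3, s4, s5

Let φ = []~(~s -> s). Evaluate φ at each world:
  s0 (successors {s0, s1, s4, s6}): φ is false.
  s1 (successors {s0}): φ is false.
  s2 (successors {s1}): φ is true.
  s3 (successors {s1}): φ is true.
  s4 (successors ∅): φ is true.
  s5 (successors {s4, s6}): φ is true.
  s6 (successors {s3}): φ is false.
For instance, at s6:
  At s6: []~(~s -> s) requires ~(~s -> s) at every successor {s3}.
    ~(~s -> s) fails at s3, so []~(~s -> s) is false at s6.
Satisfying worlds: {s2, s3, s4, s5}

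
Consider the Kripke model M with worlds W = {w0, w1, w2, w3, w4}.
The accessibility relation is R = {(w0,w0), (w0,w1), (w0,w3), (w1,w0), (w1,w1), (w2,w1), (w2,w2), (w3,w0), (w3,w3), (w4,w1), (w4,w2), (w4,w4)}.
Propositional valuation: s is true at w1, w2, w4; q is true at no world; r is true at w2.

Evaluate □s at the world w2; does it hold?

Yes

At w2: □s requires s at every successor {w1, w2}.
  At w1: s is true.
  At w2: s is true.
So □s is true at w2.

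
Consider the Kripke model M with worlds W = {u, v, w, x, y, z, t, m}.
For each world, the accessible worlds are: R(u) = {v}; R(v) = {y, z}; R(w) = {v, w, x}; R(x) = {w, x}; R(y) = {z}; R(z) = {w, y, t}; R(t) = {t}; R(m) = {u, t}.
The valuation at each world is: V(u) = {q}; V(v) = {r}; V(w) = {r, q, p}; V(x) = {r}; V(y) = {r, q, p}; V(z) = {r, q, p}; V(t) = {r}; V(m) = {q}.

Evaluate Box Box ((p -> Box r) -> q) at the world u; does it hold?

Yes

Recall that Box ψ holds at a world iff ψ holds at every accessible world, and Dia ψ holds iff ψ holds at some accessible world.
At u: Box Box ((p -> Box r) -> q) requires Box ((p -> Box r) -> q) at every successor {v}.
    At v: Box ((p -> Box r) -> q) requires (p -> Box r) -> q at every successor {y, z}.
      At y: (p -> Box r) -> q is true.
      At z: (p -> Box r) -> q is true.
    So Box ((p -> Box r) -> q) is true at v.
So Box Box ((p -> Box r) -> q) is true at u.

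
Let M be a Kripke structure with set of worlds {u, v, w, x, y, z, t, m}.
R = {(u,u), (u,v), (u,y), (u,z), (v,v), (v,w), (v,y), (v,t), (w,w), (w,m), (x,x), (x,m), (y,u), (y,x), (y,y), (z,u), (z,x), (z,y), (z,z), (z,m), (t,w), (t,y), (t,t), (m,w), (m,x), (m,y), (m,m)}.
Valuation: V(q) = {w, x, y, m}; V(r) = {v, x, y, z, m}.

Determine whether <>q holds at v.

Recall that <>ψ holds at a world iff ψ holds at some accessible world.
At v: <>q requires q at some successor in {v, w, y, t}.
  q holds at w, so <>q is true at v.

Yes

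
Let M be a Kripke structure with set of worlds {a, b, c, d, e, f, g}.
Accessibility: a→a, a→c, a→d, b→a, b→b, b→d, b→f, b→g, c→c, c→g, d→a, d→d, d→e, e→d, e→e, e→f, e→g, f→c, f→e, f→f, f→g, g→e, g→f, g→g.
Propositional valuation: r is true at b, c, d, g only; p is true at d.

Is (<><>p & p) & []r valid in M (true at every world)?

No

Recall that []ψ holds at a world iff ψ holds at every accessible world, and <>ψ holds iff ψ holds at some accessible world.
Let φ = (<><>p & p) & []r. Evaluate φ at each world:
  a (successors {a, c, d}): φ is false.
  b (successors {a, b, d, f, g}): φ is false.
  c (successors {c, g}): φ is false.
  d (successors {a, d, e}): φ is false.
  e (successors {d, e, f, g}): φ is false.
  f (successors {c, e, f, g}): φ is false.
  g (successors {e, f, g}): φ is false.
Detail at a (counterexample):
  At a: <><>p & p is false, []r is false, so (<><>p & p) & []r is false.
    At a: <><>p is true, p is false, so <><>p & p is false.
      At a: <><>p requires <>p at some successor in {a, c, d}.
        <>p holds at a, so <><>p is true at a.
    At a: []r requires r at every successor {a, c, d}.
      r fails at a, so []r is false at a.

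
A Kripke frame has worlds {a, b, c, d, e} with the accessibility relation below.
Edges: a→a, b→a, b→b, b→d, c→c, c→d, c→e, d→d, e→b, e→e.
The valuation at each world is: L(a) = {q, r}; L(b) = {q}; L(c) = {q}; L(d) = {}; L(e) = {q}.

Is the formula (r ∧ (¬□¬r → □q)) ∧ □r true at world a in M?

At a: r ∧ (¬□¬r → □q) is true, □r is true, so (r ∧ (¬□¬r → □q)) ∧ □r is true.
  At a: r is true, ¬□¬r → □q is true, so r ∧ (¬□¬r → □q) is true.
    At a: ¬□¬r is true, □q is true, so ¬□¬r → □q is true.
      At a: □¬r is false, so ¬□¬r is true.
      At a: □q requires q at every successor {a}.
        At a: q is true.
      So □q is true at a.
  At a: □r requires r at every successor {a}.
    At a: r is true.
  So □r is true at a.

Yes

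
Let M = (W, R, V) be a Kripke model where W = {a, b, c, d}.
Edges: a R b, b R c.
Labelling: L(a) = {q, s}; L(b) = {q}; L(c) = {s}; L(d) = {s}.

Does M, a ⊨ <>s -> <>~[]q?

Yes

At a: <>s is false, <>~[]q is true, so <>s -> <>~[]q is true.
  At a: <>s requires s at some successor in {b}.
    At b: s is false.
  So <>s is false at a.
  At a: <>~[]q requires ~[]q at some successor in {b}.
    ~[]q holds at b, so <>~[]q is true at a.
      At b: []q is false, so ~[]q is true.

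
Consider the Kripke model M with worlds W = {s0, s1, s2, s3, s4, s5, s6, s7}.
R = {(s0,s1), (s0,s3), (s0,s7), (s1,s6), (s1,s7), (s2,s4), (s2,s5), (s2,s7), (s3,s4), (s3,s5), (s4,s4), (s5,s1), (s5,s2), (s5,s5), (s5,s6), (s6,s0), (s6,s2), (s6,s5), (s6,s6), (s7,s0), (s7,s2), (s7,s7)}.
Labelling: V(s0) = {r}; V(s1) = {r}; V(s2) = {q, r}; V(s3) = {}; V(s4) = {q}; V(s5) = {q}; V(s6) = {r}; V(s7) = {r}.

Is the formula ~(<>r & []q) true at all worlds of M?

Yes

Let φ = ~(<>r & []q). Evaluate φ at each world:
  s0 (successors {s1, s3, s7}): φ is true.
  s1 (successors {s6, s7}): φ is true.
  s2 (successors {s4, s5, s7}): φ is true.
  s3 (successors {s4, s5}): φ is true.
  s4 (successors {s4}): φ is true.
  s5 (successors {s1, s2, s5, s6}): φ is true.
  s6 (successors {s0, s2, s5, s6}): φ is true.
  s7 (successors {s0, s2, s7}): φ is true.
For instance, at s2:
  At s2: <>r & []q is false, so ~(<>r & []q) is true.
    At s2: <>r is true, []q is false, so <>r & []q is false.
      At s2: <>r requires r at some successor in {s4, s5, s7}.
        r holds at s7, so <>r is true at s2.
      At s2: []q requires q at every successor {s4, s5, s7}.
        q fails at s7, so []q is false at s2.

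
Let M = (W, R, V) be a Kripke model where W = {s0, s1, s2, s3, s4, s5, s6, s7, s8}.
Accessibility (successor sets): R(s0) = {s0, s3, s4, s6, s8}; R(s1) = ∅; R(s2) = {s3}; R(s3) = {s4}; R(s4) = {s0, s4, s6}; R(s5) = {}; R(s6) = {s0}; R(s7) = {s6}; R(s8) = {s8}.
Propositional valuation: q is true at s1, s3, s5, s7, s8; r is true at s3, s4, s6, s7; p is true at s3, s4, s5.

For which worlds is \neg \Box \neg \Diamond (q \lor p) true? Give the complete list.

Let φ = \neg \Box \neg \Diamond (q \lor p). Evaluate φ at each world:
  s0 (successors {s0, s3, s4, s6, s8}): φ is true.
  s1 (successors ∅): φ is false.
  s2 (successors {s3}): φ is true.
  s3 (successors {s4}): φ is true.
  s4 (successors {s0, s4, s6}): φ is true.
  s5 (successors ∅): φ is false.
  s6 (successors {s0}): φ is true.
  s7 (successors {s6}): φ is false.
  s8 (successors {s8}): φ is true.
For instance, at s0:
  At s0: \Box \neg \Diamond (q \lor p) is false, so \neg \Box \neg \Diamond (q \lor p) is true.
    At s0: \Box \neg \Diamond (q \lor p) requires \neg \Diamond (q \lor p) at every successor {s0, s3, s4, s6, s8}.
      \neg \Diamond (q \lor p) fails at s0, so \Box \neg \Diamond (q \lor p) is false at s0.
Satisfying worlds: {s0, s2, s3, s4, s6, s8}

s0, s2, s3, s4, s6, s8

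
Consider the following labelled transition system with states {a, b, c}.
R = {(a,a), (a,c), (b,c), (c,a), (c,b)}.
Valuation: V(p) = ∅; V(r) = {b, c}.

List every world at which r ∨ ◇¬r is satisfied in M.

a, b, c

Recall that ◇ψ holds at a world iff ψ holds at some accessible world.
Let φ = r ∨ ◇¬r. Evaluate φ at each world:
  a (successors {a, c}): φ is true.
  b (successors {c}): φ is true.
  c (successors {a, b}): φ is true.
For instance, at a:
  At a: r is false, ◇¬r is true, so r ∨ ◇¬r is true.
    At a: ◇¬r requires ¬r at some successor in {a, c}.
      ¬r holds at a, so ◇¬r is true at a.
Satisfying worlds: {a, b, c}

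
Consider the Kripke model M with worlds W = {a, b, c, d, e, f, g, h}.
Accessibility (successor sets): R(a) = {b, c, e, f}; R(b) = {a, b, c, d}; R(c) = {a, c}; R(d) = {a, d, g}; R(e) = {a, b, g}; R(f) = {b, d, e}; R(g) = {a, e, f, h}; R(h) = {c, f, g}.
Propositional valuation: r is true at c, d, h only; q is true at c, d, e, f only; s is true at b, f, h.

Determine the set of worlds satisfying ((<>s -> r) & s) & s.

h

Let φ = ((<>s -> r) & s) & s. Evaluate φ at each world:
  a (successors {b, c, e, f}): φ is false.
  b (successors {a, b, c, d}): φ is false.
  c (successors {a, c}): φ is false.
  d (successors {a, d, g}): φ is false.
  e (successors {a, b, g}): φ is false.
  f (successors {b, d, e}): φ is false.
  g (successors {a, e, f, h}): φ is false.
  h (successors {c, f, g}): φ is true.
For instance, at h:
  At h: (<>s -> r) & s is true, s is true, so ((<>s -> r) & s) & s is true.
    At h: <>s -> r is true, s is true, so (<>s -> r) & s is true.
      At h: <>s is true, r is true, so <>s -> r is true.
Satisfying worlds: {h}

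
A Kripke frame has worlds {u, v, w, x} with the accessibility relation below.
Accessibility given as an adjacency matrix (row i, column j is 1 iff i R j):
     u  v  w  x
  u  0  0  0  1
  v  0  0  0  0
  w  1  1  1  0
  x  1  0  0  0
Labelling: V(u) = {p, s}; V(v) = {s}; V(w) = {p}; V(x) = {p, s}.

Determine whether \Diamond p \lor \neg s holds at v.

Recall that \Diamond ψ holds at a world iff ψ holds at some accessible world.
At v: \Diamond p is false, \neg s is false, so \Diamond p \lor \neg s is false.
  At v: no accessible worlds, so \Diamond p is false.

No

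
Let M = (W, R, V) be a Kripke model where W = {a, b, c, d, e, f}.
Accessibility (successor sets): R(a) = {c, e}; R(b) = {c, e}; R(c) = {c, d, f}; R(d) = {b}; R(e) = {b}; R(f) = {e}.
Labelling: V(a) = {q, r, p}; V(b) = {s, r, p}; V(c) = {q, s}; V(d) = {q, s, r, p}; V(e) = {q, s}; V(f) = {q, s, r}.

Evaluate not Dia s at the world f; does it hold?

No

At f: Dia s is true, so not Dia s is false.
  At f: Dia s requires s at some successor in {e}.
    s holds at e, so Dia s is true at f.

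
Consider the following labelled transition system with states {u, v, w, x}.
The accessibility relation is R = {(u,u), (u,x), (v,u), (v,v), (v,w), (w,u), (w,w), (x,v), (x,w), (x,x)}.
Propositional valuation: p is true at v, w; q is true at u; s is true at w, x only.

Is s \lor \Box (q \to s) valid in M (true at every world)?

Let φ = s \lor \Box (q \to s). Evaluate φ at each world:
  u (successors {u, x}): φ is false.
  v (successors {u, v, w}): φ is false.
  w (successors {u, w}): φ is true.
  x (successors {v, w, x}): φ is true.
Detail at u (counterexample):
  At u: s is false, \Box (q \to s) is false, so s \lor \Box (q \to s) is false.
    At u: \Box (q \to s) requires q \to s at every successor {u, x}.
      q \to s fails at u, so \Box (q \to s) is false at u.

No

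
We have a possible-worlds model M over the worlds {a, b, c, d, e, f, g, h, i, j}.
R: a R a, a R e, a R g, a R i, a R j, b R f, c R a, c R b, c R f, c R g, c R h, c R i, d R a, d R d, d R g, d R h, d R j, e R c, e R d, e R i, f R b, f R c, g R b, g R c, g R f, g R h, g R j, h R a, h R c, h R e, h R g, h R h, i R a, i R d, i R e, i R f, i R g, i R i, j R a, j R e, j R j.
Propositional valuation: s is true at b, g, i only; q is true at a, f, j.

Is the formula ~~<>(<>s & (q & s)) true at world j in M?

At j: ~<>(<>s & (q & s)) is true, so ~~<>(<>s & (q & s)) is false.
  At j: <>(<>s & (q & s)) is false, so ~<>(<>s & (q & s)) is true.
    At j: <>(<>s & (q & s)) requires <>s & (q & s) at some successor in {a, e, j}.
      At a: <>s & (q & s) is false.
      At e: <>s & (q & s) is false.
      At j: <>s & (q & s) is false.
    So <>(<>s & (q & s)) is false at j.

No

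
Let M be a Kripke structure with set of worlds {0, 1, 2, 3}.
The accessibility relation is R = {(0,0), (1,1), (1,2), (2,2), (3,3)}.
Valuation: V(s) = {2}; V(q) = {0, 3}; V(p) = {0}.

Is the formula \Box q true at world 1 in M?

At 1: \Box q requires q at every successor {1, 2}.
  q fails at 1, so \Box q is false at 1.

No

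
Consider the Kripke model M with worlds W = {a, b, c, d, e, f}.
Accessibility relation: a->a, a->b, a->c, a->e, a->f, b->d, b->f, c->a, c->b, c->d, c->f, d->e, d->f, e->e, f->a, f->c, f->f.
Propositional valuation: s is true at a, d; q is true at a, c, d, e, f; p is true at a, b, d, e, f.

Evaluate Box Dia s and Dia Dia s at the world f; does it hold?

Yes

Recall that Box ψ holds at a world iff ψ holds at every accessible world, and Dia ψ holds iff ψ holds at some accessible world.
At f: Box Dia s is true, Dia Dia s is true, so Box Dia s and Dia Dia s is true.
  At f: Box Dia s requires Dia s at every successor {a, c, f}.
      At a: Dia s requires s at some successor in {a, b, c, e, f}.
        s holds at a, so Dia s is true at a.
      At c: Dia s requires s at some successor in {a, b, d, f}.
        s holds at a, so Dia s is true at c.
      At f: Dia s requires s at some successor in {a, c, f}.
        s holds at a, so Dia s is true at f.
  So Box Dia s is true at f.
  At f: Dia Dia s requires Dia s at some successor in {a, c, f}.
    Dia s holds at a, so Dia Dia s is true at f.
      At a: Dia s requires s at some successor in {a, b, c, e, f}.
        s holds at a, so Dia s is true at a.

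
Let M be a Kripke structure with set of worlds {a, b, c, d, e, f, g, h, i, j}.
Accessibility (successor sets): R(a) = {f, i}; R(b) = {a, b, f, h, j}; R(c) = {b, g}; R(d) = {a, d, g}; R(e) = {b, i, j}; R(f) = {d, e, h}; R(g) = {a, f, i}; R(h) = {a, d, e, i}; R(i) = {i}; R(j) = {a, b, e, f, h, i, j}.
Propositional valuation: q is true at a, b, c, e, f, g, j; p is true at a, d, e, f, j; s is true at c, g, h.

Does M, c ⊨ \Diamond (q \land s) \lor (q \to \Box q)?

At c: \Diamond (q \land s) is true, q \to \Box q is true, so \Diamond (q \land s) \lor (q \to \Box q) is true.
  At c: \Diamond (q \land s) requires q \land s at some successor in {b, g}.
    q \land s holds at g, so \Diamond (q \land s) is true at c.
  At c: q is true, \Box q is true, so q \to \Box q is true.
    At c: \Box q requires q at every successor {b, g}.
      At b: q is true.
      At g: q is true.
    So \Box q is true at c.

Yes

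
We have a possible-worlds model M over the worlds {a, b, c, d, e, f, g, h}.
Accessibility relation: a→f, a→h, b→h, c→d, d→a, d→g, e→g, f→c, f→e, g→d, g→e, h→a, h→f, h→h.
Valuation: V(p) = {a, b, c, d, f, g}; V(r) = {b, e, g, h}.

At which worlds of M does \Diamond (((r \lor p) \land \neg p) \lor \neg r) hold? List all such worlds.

a, b, c, d, f, g, h

Recall that \Diamond ψ holds at a world iff ψ holds at some accessible world.
Let φ = \Diamond (((r \lor p) \land \neg p) \lor \neg r). Evaluate φ at each world:
  a (successors {f, h}): φ is true.
  b (successors {h}): φ is true.
  c (successors {d}): φ is true.
  d (successors {a, g}): φ is true.
  e (successors {g}): φ is false.
  f (successors {c, e}): φ is true.
  g (successors {d, e}): φ is true.
  h (successors {a, f, h}): φ is true.
For instance, at b:
  At b: \Diamond (((r \lor p) \land \neg p) \lor \neg r) requires ((r \lor p) \land \neg p) \lor \neg r at some successor in {h}.
    ((r \lor p) \land \neg p) \lor \neg r holds at h, so \Diamond (((r \lor p) \land \neg p) \lor \neg r) is true at b.
Satisfying worlds: {a, b, c, d, f, g, h}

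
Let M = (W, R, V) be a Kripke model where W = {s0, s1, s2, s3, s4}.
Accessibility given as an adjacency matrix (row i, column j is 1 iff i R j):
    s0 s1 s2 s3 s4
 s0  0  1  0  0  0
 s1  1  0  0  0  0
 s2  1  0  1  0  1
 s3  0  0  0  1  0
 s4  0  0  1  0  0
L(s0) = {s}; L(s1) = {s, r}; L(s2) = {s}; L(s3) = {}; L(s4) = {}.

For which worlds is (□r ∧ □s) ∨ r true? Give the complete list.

Let φ = (□r ∧ □s) ∨ r. Evaluate φ at each world:
  s0 (successors {s1}): φ is true.
  s1 (successors {s0}): φ is true.
  s2 (successors {s0, s2, s4}): φ is false.
  s3 (successors {s3}): φ is false.
  s4 (successors {s2}): φ is false.
For instance, at s3:
  At s3: □r ∧ □s is false, r is false, so (□r ∧ □s) ∨ r is false.
    At s3: □r is false, □s is false, so □r ∧ □s is false.
      At s3: □r requires r at every successor {s3}.
        r fails at s3, so □r is false at s3.
      At s3: □s requires s at every successor {s3}.
        s fails at s3, so □s is false at s3.
Satisfying worlds: {s0, s1}

s0, s1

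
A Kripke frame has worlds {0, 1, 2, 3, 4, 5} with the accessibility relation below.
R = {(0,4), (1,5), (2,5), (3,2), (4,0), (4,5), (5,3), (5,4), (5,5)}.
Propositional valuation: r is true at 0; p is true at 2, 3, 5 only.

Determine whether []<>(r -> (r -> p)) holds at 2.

Recall that []ψ holds at a world iff ψ holds at every accessible world, and <>ψ holds iff ψ holds at some accessible world.
At 2: []<>(r -> (r -> p)) requires <>(r -> (r -> p)) at every successor {5}.
    At 5: <>(r -> (r -> p)) requires r -> (r -> p) at some successor in {3, 4, 5}.
      r -> (r -> p) holds at 3, so <>(r -> (r -> p)) is true at 5.
So []<>(r -> (r -> p)) is true at 2.

Yes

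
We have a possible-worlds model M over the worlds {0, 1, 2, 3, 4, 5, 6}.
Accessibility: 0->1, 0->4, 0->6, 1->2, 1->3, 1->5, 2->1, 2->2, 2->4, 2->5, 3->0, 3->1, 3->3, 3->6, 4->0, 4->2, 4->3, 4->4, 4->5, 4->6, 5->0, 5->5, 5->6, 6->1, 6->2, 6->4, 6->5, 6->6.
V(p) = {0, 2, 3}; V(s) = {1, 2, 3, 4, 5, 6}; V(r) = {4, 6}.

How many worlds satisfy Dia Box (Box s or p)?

3

Let φ = Dia Box (Box s or p). Evaluate φ at each world:
  0 (successors {1, 4, 6}): φ is false.
  1 (successors {2, 3, 5}): φ is true.
  2 (successors {1, 2, 4, 5}): φ is false.
  3 (successors {0, 1, 3, 6}): φ is true.
  4 (successors {0, 2, 3, 4, 5, 6}): φ is true.
  5 (successors {0, 5, 6}): φ is false.
  6 (successors {1, 2, 4, 5, 6}): φ is false.
For instance, at 6:
  At 6: Dia Box (Box s or p) requires Box (Box s or p) at some successor in {1, 2, 4, 5, 6}.
    At 1: Box (Box s or p) is false.
    At 2: Box (Box s or p) is false.
    At 4: Box (Box s or p) is false.
    At 5: Box (Box s or p) is false.
    At 6: Box (Box s or p) is false.
  So Dia Box (Box s or p) is false at 6.
Satisfying worlds: {1, 3, 4}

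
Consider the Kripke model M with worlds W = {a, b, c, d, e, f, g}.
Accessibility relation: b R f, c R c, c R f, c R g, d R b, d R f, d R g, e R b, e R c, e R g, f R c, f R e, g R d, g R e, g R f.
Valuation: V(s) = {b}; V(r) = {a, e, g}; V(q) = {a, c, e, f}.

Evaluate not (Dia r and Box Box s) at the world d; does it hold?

At d: Dia r and Box Box s is false, so not (Dia r and Box Box s) is true.
  At d: Dia r is true, Box Box s is false, so Dia r and Box Box s is false.
    At d: Dia r requires r at some successor in {b, f, g}.
      r holds at g, so Dia r is true at d.
    At d: Box Box s requires Box s at every successor {b, f, g}.
      Box s fails at b, so Box Box s is false at d.

Yes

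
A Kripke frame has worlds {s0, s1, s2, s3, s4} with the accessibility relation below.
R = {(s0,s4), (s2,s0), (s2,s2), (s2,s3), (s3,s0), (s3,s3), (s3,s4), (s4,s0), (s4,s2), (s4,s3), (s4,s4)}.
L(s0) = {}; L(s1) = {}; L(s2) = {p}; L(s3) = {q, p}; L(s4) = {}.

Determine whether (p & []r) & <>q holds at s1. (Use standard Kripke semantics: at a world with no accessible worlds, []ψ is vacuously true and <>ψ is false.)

Recall that []ψ holds at a world iff ψ holds at every accessible world, and <>ψ holds iff ψ holds at some accessible world.
At s1: p & []r is false, <>q is false, so (p & []r) & <>q is false.
  At s1: p is false, []r is true, so p & []r is false.
    At s1: no accessible worlds, so []r holds vacuously.
  At s1: no accessible worlds, so <>q is false.

No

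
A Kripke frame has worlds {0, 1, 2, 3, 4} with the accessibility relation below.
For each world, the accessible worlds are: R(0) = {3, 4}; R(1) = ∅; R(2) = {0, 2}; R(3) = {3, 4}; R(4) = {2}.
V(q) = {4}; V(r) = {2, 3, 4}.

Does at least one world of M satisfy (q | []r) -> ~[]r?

Yes

Let φ = (q | []r) -> ~[]r. Evaluate φ at each world:
  0 (successors {3, 4}): φ is false.
  1 (successors ∅): φ is false.
  2 (successors {0, 2}): φ is true.
  3 (successors {3, 4}): φ is false.
  4 (successors {2}): φ is false.
Detail at 2 (witness):
  At 2: q | []r is false, ~[]r is true, so (q | []r) -> ~[]r is true.
    At 2: q is false, []r is false, so q | []r is false.
      At 2: []r requires r at every successor {0, 2}.
        r fails at 0, so []r is false at 2.
    At 2: []r is false, so ~[]r is true.
      At 2: []r requires r at every successor {0, 2}.
        r fails at 0, so []r is false at 2.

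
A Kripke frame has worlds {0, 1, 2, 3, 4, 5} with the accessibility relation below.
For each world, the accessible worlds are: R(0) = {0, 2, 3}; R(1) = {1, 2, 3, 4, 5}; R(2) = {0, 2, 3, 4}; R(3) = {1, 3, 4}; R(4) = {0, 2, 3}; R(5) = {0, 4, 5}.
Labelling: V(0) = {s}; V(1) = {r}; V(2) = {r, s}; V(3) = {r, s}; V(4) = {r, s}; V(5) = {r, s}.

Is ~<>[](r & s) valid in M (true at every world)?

Yes

Let φ = ~<>[](r & s). Evaluate φ at each world:
  0 (successors {0, 2, 3}): φ is true.
  1 (successors {1, 2, 3, 4, 5}): φ is true.
  2 (successors {0, 2, 3, 4}): φ is true.
  3 (successors {1, 3, 4}): φ is true.
  4 (successors {0, 2, 3}): φ is true.
  5 (successors {0, 4, 5}): φ is true.
For instance, at 4:
  At 4: <>[](r & s) is false, so ~<>[](r & s) is true.
    At 4: <>[](r & s) requires [](r & s) at some successor in {0, 2, 3}.
      At 0: [](r & s) is false.
      At 2: [](r & s) is false.
      At 3: [](r & s) is false.
    So <>[](r & s) is false at 4.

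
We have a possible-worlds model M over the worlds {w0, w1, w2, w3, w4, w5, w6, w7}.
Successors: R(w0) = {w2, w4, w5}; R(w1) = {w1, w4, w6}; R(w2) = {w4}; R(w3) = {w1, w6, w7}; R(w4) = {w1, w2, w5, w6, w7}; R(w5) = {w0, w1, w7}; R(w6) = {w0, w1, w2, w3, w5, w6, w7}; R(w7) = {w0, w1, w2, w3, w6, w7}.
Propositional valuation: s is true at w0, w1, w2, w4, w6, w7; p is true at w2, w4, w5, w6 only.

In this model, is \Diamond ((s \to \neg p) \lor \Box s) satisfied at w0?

Yes

At w0: \Diamond ((s \to \neg p) \lor \Box s) requires (s \to \neg p) \lor \Box s at some successor in {w2, w4, w5}.
  (s \to \neg p) \lor \Box s holds at w2, so \Diamond ((s \to \neg p) \lor \Box s) is true at w0.
    At w2: s \to \neg p is false, \Box s is true, so (s \to \neg p) \lor \Box s is true.
      At w2: \Box s requires s at every successor {w4}.
        At w4: s is true.
      So \Box s is true at w2.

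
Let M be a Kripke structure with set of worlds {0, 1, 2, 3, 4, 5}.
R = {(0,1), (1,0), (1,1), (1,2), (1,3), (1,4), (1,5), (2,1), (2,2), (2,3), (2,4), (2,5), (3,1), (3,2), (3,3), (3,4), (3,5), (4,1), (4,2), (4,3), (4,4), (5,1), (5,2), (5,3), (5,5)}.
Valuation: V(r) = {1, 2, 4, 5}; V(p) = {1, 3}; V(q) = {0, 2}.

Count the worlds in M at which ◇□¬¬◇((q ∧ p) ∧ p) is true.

Let φ = ◇□¬¬◇((q ∧ p) ∧ p). Evaluate φ at each world:
  0 (successors {1}): φ is false.
  1 (successors {0, 1, 2, 3, 4, 5}): φ is false.
  2 (successors {1, 2, 3, 4, 5}): φ is false.
  3 (successors {1, 2, 3, 4, 5}): φ is false.
  4 (successors {1, 2, 3, 4}): φ is false.
  5 (successors {1, 2, 3, 5}): φ is false.
For instance, at 3:
  At 3: ◇□¬¬◇((q ∧ p) ∧ p) requires □¬¬◇((q ∧ p) ∧ p) at some successor in {1, 2, 3, 4, 5}.
    At 1: □¬¬◇((q ∧ p) ∧ p) is false.
    At 2: □¬¬◇((q ∧ p) ∧ p) is false.
    At 3: □¬¬◇((q ∧ p) ∧ p) is false.
    At 4: □¬¬◇((q ∧ p) ∧ p) is false.
    At 5: □¬¬◇((q ∧ p) ∧ p) is false.
  So ◇□¬¬◇((q ∧ p) ∧ p) is false at 3.
Satisfying worlds: none.

0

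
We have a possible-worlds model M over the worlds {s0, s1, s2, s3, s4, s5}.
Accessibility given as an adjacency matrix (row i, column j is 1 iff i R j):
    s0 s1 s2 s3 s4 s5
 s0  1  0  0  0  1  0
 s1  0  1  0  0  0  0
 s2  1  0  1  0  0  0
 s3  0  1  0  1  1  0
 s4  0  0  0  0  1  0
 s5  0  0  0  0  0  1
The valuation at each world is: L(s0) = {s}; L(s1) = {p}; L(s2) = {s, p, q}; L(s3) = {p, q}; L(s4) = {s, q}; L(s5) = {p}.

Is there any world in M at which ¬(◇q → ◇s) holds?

Let φ = ¬(◇q → ◇s). Evaluate φ at each world:
  s0 (successors {s0, s4}): φ is false.
  s1 (successors {s1}): φ is false.
  s2 (successors {s0, s2}): φ is false.
  s3 (successors {s1, s3, s4}): φ is false.
  s4 (successors {s4}): φ is false.
  s5 (successors {s5}): φ is false.
For instance, at s3:
  At s3: ◇q → ◇s is true, so ¬(◇q → ◇s) is false.
    At s3: ◇q is true, ◇s is true, so ◇q → ◇s is true.
      At s3: ◇q requires q at some successor in {s1, s3, s4}.
        q holds at s3, so ◇q is true at s3.
      At s3: ◇s requires s at some successor in {s1, s3, s4}.
        s holds at s4, so ◇s is true at s3.

No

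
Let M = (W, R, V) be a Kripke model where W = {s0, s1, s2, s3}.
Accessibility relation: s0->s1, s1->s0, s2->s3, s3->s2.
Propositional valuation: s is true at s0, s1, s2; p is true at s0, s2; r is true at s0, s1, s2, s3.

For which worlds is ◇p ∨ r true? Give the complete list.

s0, s1, s2, s3

Let φ = ◇p ∨ r. Evaluate φ at each world:
  s0 (successors {s1}): φ is true.
  s1 (successors {s0}): φ is true.
  s2 (successors {s3}): φ is true.
  s3 (successors {s2}): φ is true.
For instance, at s0:
  At s0: ◇p is false, r is true, so ◇p ∨ r is true.
    At s0: ◇p requires p at some successor in {s1}.
      At s1: p is false.
    So ◇p is false at s0.
Satisfying worlds: {s0, s1, s2, s3}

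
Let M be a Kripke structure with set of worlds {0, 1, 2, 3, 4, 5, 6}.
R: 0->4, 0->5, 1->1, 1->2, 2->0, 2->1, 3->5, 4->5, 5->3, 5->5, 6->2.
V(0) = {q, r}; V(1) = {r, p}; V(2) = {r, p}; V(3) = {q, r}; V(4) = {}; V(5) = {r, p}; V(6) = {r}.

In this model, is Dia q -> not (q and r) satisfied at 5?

Yes

At 5: Dia q is true, not (q and r) is true, so Dia q -> not (q and r) is true.
  At 5: Dia q requires q at some successor in {3, 5}.
    q holds at 3, so Dia q is true at 5.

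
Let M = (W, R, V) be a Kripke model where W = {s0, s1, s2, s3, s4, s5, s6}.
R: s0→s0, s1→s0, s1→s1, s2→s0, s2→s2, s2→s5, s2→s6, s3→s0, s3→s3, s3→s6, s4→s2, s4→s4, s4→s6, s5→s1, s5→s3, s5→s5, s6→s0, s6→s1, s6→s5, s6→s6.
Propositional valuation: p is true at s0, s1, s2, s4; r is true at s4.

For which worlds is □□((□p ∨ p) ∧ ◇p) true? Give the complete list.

s0, s1

Let φ = □□((□p ∨ p) ∧ ◇p). Evaluate φ at each world:
  s0 (successors {s0}): φ is true.
  s1 (successors {s0, s1}): φ is true.
  s2 (successors {s0, s2, s5, s6}): φ is false.
  s3 (successors {s0, s3, s6}): φ is false.
  s4 (successors {s2, s4, s6}): φ is false.
  s5 (successors {s1, s3, s5}): φ is false.
  s6 (successors {s0, s1, s5, s6}): φ is false.
For instance, at s1:
  At s1: □□((□p ∨ p) ∧ ◇p) requires □((□p ∨ p) ∧ ◇p) at every successor {s0, s1}.
      At s0: □((□p ∨ p) ∧ ◇p) requires (□p ∨ p) ∧ ◇p at every successor {s0}.
        At s0: (□p ∨ p) ∧ ◇p is true.
      So □((□p ∨ p) ∧ ◇p) is true at s0.
      At s1: □((□p ∨ p) ∧ ◇p) requires (□p ∨ p) ∧ ◇p at every successor {s0, s1}.
        At s0: (□p ∨ p) ∧ ◇p is true.
        At s1: (□p ∨ p) ∧ ◇p is true.
      So □((□p ∨ p) ∧ ◇p) is true at s1.
  So □□((□p ∨ p) ∧ ◇p) is true at s1.
Satisfying worlds: {s0, s1}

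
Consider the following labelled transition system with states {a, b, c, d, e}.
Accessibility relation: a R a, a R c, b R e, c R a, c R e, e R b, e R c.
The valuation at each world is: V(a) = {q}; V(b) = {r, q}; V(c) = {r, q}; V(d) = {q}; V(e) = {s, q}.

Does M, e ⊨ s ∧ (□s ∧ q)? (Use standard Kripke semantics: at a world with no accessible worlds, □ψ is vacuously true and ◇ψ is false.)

At e: s is true, □s ∧ q is false, so s ∧ (□s ∧ q) is false.
  At e: □s is false, q is true, so □s ∧ q is false.
    At e: □s requires s at every successor {b, c}.
      s fails at b, so □s is false at e.

No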